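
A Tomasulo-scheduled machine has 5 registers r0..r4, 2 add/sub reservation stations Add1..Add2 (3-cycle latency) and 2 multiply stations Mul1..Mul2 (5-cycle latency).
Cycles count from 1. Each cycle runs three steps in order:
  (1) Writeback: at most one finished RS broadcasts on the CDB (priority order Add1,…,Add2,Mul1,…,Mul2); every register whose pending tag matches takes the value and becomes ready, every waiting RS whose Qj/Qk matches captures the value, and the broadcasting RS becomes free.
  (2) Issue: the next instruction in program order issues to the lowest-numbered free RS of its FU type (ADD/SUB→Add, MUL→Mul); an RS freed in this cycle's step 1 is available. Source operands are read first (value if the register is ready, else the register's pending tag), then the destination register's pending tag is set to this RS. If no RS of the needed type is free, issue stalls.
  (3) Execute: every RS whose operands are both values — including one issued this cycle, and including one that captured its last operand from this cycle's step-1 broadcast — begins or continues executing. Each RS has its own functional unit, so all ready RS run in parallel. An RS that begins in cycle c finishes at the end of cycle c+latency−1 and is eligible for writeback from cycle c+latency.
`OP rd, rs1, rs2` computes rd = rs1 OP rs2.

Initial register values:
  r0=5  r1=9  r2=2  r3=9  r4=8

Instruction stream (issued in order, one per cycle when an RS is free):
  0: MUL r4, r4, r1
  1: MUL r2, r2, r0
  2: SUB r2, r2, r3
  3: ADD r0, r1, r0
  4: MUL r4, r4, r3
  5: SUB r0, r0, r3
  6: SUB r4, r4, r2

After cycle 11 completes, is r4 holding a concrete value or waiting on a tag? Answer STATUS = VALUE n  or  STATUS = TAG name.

STATUS = TAG Add2

c1: issue MUL r4<-Mul1 | r0:5,r1:9,r2:2,r3:9,r4:Mul1
c2: issue MUL r2<-Mul2 | r0:5,r1:9,r2:Mul2,r3:9,r4:Mul1
c3: issue SUB r2<-Add1 | r0:5,r1:9,r2:Add1,r3:9,r4:Mul1
c4: issue ADD r0<-Add2 | r0:Add2,r1:9,r2:Add1,r3:9,r4:Mul1
c5: stall | r0:Add2,r1:9,r2:Add1,r3:9,r4:Mul1
c6: CDB Mul1=72; issue MUL r4<-Mul1 | r0:Add2,r1:9,r2:Add1,r3:9,r4:Mul1
c7: CDB Add2=14; issue SUB r0<-Add2 | r0:Add2,r1:9,r2:Add1,r3:9,r4:Mul1
c8: CDB Mul2=10; stall | r0:Add2,r1:9,r2:Add1,r3:9,r4:Mul1
c9: stall | r0:Add2,r1:9,r2:Add1,r3:9,r4:Mul1
c10: CDB Add2=5; issue SUB r4<-Add2 | r0:5,r1:9,r2:Add1,r3:9,r4:Add2
c11: CDB Add1=1 | r0:5,r1:9,r2:1,r3:9,r4:Add2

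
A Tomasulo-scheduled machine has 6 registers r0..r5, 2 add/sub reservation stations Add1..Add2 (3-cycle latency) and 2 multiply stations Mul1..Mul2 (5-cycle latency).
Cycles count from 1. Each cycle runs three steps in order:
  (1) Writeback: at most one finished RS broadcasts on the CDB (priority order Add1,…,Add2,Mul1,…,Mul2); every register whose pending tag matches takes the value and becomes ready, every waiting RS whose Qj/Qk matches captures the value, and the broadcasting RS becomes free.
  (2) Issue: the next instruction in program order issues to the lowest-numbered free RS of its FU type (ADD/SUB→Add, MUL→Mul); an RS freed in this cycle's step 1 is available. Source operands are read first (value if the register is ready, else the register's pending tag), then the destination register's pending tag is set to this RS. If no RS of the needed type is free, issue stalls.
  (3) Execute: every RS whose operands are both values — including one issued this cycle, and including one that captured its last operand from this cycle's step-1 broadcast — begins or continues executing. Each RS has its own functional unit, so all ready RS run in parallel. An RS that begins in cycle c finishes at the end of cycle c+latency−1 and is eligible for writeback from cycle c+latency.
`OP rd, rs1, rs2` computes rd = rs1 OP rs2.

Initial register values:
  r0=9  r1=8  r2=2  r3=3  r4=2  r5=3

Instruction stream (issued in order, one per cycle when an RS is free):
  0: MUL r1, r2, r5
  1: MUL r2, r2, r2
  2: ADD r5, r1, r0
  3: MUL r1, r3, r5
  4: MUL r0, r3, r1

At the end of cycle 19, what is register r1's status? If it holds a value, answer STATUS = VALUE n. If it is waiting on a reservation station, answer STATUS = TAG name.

c1: issue MUL r1<-Mul1 | r0:9,r1:Mul1,r2:2,r3:3,r4:2,r5:3
c2: issue MUL r2<-Mul2 | r0:9,r1:Mul1,r2:Mul2,r3:3,r4:2,r5:3
c3: issue ADD r5<-Add1 | r0:9,r1:Mul1,r2:Mul2,r3:3,r4:2,r5:Add1
c4: stall | r0:9,r1:Mul1,r2:Mul2,r3:3,r4:2,r5:Add1
c5: stall | r0:9,r1:Mul1,r2:Mul2,r3:3,r4:2,r5:Add1
c6: CDB Mul1=6; issue MUL r1<-Mul1 | r0:9,r1:Mul1,r2:Mul2,r3:3,r4:2,r5:Add1
c7: CDB Mul2=4; issue MUL r0<-Mul2 | r0:Mul2,r1:Mul1,r2:4,r3:3,r4:2,r5:Add1
c8: - | r0:Mul2,r1:Mul1,r2:4,r3:3,r4:2,r5:Add1
c9: CDB Add1=15 | r0:Mul2,r1:Mul1,r2:4,r3:3,r4:2,r5:15
c10: - | r0:Mul2,r1:Mul1,r2:4,r3:3,r4:2,r5:15
c11: - | r0:Mul2,r1:Mul1,r2:4,r3:3,r4:2,r5:15
c12: - | r0:Mul2,r1:Mul1,r2:4,r3:3,r4:2,r5:15
c13: - | r0:Mul2,r1:Mul1,r2:4,r3:3,r4:2,r5:15
c14: CDB Mul1=45 | r0:Mul2,r1:45,r2:4,r3:3,r4:2,r5:15
c15: - | r0:Mul2,r1:45,r2:4,r3:3,r4:2,r5:15
c16: - | r0:Mul2,r1:45,r2:4,r3:3,r4:2,r5:15
c17: - | r0:Mul2,r1:45,r2:4,r3:3,r4:2,r5:15
c18: - | r0:Mul2,r1:45,r2:4,r3:3,r4:2,r5:15
c19: CDB Mul2=135 | r0:135,r1:45,r2:4,r3:3,r4:2,r5:15

STATUS = VALUE 45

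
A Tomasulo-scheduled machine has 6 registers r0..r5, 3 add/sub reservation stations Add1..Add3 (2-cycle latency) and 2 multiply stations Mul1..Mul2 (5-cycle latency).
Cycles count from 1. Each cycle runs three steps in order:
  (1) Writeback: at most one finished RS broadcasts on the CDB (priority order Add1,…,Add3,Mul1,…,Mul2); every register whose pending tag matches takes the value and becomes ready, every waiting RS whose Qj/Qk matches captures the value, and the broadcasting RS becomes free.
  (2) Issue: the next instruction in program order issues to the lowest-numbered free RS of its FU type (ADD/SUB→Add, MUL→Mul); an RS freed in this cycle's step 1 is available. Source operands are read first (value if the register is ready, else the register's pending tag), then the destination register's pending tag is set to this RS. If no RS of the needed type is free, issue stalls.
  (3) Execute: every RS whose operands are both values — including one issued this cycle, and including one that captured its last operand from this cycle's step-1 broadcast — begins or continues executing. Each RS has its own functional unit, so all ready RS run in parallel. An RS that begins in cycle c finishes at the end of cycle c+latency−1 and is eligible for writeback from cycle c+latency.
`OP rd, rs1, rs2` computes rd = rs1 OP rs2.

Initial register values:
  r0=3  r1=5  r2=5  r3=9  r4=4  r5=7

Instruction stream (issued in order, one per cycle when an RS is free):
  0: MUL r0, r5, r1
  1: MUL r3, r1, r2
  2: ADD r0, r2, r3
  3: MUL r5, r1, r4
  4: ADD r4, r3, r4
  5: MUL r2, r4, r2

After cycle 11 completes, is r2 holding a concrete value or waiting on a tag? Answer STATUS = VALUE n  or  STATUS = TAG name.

c1: issue MUL r0<-Mul1 | r0:Mul1,r1:5,r2:5,r3:9,r4:4,r5:7
c2: issue MUL r3<-Mul2 | r0:Mul1,r1:5,r2:5,r3:Mul2,r4:4,r5:7
c3: issue ADD r0<-Add1 | r0:Add1,r1:5,r2:5,r3:Mul2,r4:4,r5:7
c4: stall | r0:Add1,r1:5,r2:5,r3:Mul2,r4:4,r5:7
c5: stall | r0:Add1,r1:5,r2:5,r3:Mul2,r4:4,r5:7
c6: CDB Mul1=35; issue MUL r5<-Mul1 | r0:Add1,r1:5,r2:5,r3:Mul2,r4:4,r5:Mul1
c7: CDB Mul2=25; issue ADD r4<-Add2 | r0:Add1,r1:5,r2:5,r3:25,r4:Add2,r5:Mul1
c8: issue MUL r2<-Mul2 | r0:Add1,r1:5,r2:Mul2,r3:25,r4:Add2,r5:Mul1
c9: CDB Add1=30 | r0:30,r1:5,r2:Mul2,r3:25,r4:Add2,r5:Mul1
c10: CDB Add2=29 | r0:30,r1:5,r2:Mul2,r3:25,r4:29,r5:Mul1
c11: CDB Mul1=20 | r0:30,r1:5,r2:Mul2,r3:25,r4:29,r5:20

STATUS = TAG Mul2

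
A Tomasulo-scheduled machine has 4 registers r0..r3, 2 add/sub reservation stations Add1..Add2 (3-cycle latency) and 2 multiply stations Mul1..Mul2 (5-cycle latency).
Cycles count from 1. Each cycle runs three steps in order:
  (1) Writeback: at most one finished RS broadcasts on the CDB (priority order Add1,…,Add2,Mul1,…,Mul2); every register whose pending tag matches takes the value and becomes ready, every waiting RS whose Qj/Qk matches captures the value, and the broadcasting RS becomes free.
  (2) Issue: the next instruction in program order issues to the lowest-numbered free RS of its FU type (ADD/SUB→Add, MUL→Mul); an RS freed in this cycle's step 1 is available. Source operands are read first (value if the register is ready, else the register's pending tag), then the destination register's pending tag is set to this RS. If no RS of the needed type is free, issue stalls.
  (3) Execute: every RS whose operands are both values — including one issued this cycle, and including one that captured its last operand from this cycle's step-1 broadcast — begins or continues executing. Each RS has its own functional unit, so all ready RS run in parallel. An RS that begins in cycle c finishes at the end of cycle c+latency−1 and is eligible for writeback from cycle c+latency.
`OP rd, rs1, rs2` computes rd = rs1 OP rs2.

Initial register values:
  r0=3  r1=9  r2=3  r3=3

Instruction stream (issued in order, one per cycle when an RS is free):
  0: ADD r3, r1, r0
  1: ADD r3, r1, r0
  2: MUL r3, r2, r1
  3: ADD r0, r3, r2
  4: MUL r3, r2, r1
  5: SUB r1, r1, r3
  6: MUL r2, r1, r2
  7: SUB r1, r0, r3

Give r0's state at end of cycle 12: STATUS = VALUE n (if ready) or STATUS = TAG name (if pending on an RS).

STATUS = VALUE 30

c1: issue ADD r3<-Add1 | r0:3,r1:9,r2:3,r3:Add1
c2: issue ADD r3<-Add2 | r0:3,r1:9,r2:3,r3:Add2
c3: issue MUL r3<-Mul1 | r0:3,r1:9,r2:3,r3:Mul1
c4: CDB Add1=12; issue ADD r0<-Add1 | r0:Add1,r1:9,r2:3,r3:Mul1
c5: CDB Add2=12; issue MUL r3<-Mul2 | r0:Add1,r1:9,r2:3,r3:Mul2
c6: issue SUB r1<-Add2 | r0:Add1,r1:Add2,r2:3,r3:Mul2
c7: stall | r0:Add1,r1:Add2,r2:3,r3:Mul2
c8: CDB Mul1=27; issue MUL r2<-Mul1 | r0:Add1,r1:Add2,r2:Mul1,r3:Mul2
c9: stall | r0:Add1,r1:Add2,r2:Mul1,r3:Mul2
c10: CDB Mul2=27; stall | r0:Add1,r1:Add2,r2:Mul1,r3:27
c11: CDB Add1=30; issue SUB r1<-Add1 | r0:30,r1:Add1,r2:Mul1,r3:27
c12: - | r0:30,r1:Add1,r2:Mul1,r3:27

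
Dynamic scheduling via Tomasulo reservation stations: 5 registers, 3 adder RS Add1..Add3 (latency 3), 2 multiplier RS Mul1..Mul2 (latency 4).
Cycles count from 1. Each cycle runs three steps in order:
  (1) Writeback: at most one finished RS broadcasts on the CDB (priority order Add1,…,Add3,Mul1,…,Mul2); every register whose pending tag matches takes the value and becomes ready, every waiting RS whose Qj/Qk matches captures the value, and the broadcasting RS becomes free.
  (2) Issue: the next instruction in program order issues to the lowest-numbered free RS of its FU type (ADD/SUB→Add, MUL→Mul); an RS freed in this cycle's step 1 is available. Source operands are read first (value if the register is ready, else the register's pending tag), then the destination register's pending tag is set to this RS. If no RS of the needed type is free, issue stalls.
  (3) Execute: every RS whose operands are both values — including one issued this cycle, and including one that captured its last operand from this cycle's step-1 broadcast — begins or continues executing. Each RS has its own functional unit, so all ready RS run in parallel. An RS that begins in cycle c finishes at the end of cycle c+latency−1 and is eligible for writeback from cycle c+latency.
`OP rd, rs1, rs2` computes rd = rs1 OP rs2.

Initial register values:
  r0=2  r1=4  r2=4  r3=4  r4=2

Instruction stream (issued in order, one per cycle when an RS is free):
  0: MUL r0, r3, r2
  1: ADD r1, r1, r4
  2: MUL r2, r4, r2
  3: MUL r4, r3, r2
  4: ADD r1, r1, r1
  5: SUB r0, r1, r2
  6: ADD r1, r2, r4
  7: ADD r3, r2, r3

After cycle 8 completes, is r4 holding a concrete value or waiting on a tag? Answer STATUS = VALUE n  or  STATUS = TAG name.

STATUS = TAG Mul1

c1: issue MUL r0<-Mul1 | r0:Mul1,r1:4,r2:4,r3:4,r4:2
c2: issue ADD r1<-Add1 | r0:Mul1,r1:Add1,r2:4,r3:4,r4:2
c3: issue MUL r2<-Mul2 | r0:Mul1,r1:Add1,r2:Mul2,r3:4,r4:2
c4: stall | r0:Mul1,r1:Add1,r2:Mul2,r3:4,r4:2
c5: CDB Add1=6; stall | r0:Mul1,r1:6,r2:Mul2,r3:4,r4:2
c6: CDB Mul1=16; issue MUL r4<-Mul1 | r0:16,r1:6,r2:Mul2,r3:4,r4:Mul1
c7: CDB Mul2=8; issue ADD r1<-Add1 | r0:16,r1:Add1,r2:8,r3:4,r4:Mul1
c8: issue SUB r0<-Add2 | r0:Add2,r1:Add1,r2:8,r3:4,r4:Mul1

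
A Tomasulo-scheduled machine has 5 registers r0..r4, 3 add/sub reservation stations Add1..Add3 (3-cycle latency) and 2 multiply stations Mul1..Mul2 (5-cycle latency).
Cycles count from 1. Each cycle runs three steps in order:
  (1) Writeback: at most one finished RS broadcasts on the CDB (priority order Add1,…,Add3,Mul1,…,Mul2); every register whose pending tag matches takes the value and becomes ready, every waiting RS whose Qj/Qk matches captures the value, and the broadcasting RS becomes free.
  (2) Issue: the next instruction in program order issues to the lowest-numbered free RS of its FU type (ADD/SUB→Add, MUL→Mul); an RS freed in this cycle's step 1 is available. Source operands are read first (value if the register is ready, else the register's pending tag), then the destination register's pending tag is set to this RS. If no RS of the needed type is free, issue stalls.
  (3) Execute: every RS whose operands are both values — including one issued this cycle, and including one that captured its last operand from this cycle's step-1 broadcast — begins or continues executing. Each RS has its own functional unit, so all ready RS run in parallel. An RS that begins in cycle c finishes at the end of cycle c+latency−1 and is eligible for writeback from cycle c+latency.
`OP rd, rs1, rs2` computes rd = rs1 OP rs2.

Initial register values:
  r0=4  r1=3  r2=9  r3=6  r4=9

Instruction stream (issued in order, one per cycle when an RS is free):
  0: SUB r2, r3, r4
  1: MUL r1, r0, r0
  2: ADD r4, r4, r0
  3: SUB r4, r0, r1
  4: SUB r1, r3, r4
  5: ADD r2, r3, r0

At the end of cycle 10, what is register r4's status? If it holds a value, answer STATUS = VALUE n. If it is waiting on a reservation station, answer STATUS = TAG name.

STATUS = VALUE -12

  c1: issue SUB r2<-Add1  regs: r0:4,r1:3,r2:Add1,r3:6,r4:9
  c2: issue MUL r1<-Mul1  regs: r0:4,r1:Mul1,r2:Add1,r3:6,r4:9
  c3: issue ADD r4<-Add2  regs: r0:4,r1:Mul1,r2:Add1,r3:6,r4:Add2
  c4: CDB Add1=-3; issue SUB r4<-Add1  regs: r0:4,r1:Mul1,r2:-3,r3:6,r4:Add1
  c5: issue SUB r1<-Add3  regs: r0:4,r1:Add3,r2:-3,r3:6,r4:Add1
  c6: CDB Add2=13; issue ADD r2<-Add2  regs: r0:4,r1:Add3,r2:Add2,r3:6,r4:Add1
  c7: CDB Mul1=16  regs: r0:4,r1:Add3,r2:Add2,r3:6,r4:Add1
  c8: -  regs: r0:4,r1:Add3,r2:Add2,r3:6,r4:Add1
  c9: CDB Add2=10  regs: r0:4,r1:Add3,r2:10,r3:6,r4:Add1
  c10: CDB Add1=-12  regs: r0:4,r1:Add3,r2:10,r3:6,r4:-12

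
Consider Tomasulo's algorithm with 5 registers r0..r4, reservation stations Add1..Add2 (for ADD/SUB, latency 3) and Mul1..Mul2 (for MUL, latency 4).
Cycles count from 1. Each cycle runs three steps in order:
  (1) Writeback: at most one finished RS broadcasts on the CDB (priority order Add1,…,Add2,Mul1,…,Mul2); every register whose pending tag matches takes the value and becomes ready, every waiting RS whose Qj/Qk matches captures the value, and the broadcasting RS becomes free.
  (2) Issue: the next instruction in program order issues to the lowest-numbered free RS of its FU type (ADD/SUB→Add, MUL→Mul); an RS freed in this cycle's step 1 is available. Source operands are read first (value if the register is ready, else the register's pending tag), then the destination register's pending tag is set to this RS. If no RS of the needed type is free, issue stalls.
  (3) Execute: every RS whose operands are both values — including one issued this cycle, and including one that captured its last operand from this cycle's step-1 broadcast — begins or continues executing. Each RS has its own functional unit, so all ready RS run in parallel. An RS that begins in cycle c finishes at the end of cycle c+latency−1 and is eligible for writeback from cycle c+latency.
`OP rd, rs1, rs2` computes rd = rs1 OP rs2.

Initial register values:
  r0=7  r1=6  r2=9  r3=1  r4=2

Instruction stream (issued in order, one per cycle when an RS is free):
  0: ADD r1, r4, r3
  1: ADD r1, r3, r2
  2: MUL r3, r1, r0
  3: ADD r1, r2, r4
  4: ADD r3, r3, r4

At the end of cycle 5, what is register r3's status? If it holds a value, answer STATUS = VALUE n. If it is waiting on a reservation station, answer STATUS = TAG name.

cycle 1: issue ADD r1<-Add1 // r0:7,r1:Add1,r2:9,r3:1,r4:2
cycle 2: issue ADD r1<-Add2 // r0:7,r1:Add2,r2:9,r3:1,r4:2
cycle 3: issue MUL r3<-Mul1 // r0:7,r1:Add2,r2:9,r3:Mul1,r4:2
cycle 4: CDB Add1=3; issue ADD r1<-Add1 // r0:7,r1:Add1,r2:9,r3:Mul1,r4:2
cycle 5: CDB Add2=10; issue ADD r3<-Add2 // r0:7,r1:Add1,r2:9,r3:Add2,r4:2

STATUS = TAG Add2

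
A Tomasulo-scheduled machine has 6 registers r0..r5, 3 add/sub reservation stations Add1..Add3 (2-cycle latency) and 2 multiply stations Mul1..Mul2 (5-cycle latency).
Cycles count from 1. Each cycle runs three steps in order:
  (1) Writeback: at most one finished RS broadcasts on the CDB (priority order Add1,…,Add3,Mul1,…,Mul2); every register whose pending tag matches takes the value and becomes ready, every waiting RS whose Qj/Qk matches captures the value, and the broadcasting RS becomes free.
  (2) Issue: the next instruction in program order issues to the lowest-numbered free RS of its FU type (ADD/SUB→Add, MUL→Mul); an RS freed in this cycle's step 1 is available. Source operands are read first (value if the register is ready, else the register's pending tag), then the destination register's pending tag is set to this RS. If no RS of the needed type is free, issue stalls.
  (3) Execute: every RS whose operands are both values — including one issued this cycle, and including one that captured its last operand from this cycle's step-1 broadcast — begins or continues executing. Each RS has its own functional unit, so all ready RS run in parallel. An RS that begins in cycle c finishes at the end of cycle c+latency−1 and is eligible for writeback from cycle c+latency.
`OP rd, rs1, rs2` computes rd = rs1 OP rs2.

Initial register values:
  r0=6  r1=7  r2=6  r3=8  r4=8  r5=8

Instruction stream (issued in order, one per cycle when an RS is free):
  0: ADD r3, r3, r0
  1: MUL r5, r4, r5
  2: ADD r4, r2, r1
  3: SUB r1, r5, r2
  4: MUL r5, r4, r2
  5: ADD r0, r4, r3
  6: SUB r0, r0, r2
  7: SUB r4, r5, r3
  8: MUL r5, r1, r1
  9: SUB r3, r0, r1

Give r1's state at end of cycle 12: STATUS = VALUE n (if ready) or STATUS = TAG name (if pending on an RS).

STATUS = VALUE 58

c1: issue ADD r3<-Add1 | r0:6,r1:7,r2:6,r3:Add1,r4:8,r5:8
c2: issue MUL r5<-Mul1 | r0:6,r1:7,r2:6,r3:Add1,r4:8,r5:Mul1
c3: CDB Add1=14; issue ADD r4<-Add1 | r0:6,r1:7,r2:6,r3:14,r4:Add1,r5:Mul1
c4: issue SUB r1<-Add2 | r0:6,r1:Add2,r2:6,r3:14,r4:Add1,r5:Mul1
c5: CDB Add1=13; issue MUL r5<-Mul2 | r0:6,r1:Add2,r2:6,r3:14,r4:13,r5:Mul2
c6: issue ADD r0<-Add1 | r0:Add1,r1:Add2,r2:6,r3:14,r4:13,r5:Mul2
c7: CDB Mul1=64; issue SUB r0<-Add3 | r0:Add3,r1:Add2,r2:6,r3:14,r4:13,r5:Mul2
c8: CDB Add1=27; issue SUB r4<-Add1 | r0:Add3,r1:Add2,r2:6,r3:14,r4:Add1,r5:Mul2
c9: CDB Add2=58; issue MUL r5<-Mul1 | r0:Add3,r1:58,r2:6,r3:14,r4:Add1,r5:Mul1
c10: CDB Add3=21; issue SUB r3<-Add2 | r0:21,r1:58,r2:6,r3:Add2,r4:Add1,r5:Mul1
c11: CDB Mul2=78 | r0:21,r1:58,r2:6,r3:Add2,r4:Add1,r5:Mul1
c12: CDB Add2=-37 | r0:21,r1:58,r2:6,r3:-37,r4:Add1,r5:Mul1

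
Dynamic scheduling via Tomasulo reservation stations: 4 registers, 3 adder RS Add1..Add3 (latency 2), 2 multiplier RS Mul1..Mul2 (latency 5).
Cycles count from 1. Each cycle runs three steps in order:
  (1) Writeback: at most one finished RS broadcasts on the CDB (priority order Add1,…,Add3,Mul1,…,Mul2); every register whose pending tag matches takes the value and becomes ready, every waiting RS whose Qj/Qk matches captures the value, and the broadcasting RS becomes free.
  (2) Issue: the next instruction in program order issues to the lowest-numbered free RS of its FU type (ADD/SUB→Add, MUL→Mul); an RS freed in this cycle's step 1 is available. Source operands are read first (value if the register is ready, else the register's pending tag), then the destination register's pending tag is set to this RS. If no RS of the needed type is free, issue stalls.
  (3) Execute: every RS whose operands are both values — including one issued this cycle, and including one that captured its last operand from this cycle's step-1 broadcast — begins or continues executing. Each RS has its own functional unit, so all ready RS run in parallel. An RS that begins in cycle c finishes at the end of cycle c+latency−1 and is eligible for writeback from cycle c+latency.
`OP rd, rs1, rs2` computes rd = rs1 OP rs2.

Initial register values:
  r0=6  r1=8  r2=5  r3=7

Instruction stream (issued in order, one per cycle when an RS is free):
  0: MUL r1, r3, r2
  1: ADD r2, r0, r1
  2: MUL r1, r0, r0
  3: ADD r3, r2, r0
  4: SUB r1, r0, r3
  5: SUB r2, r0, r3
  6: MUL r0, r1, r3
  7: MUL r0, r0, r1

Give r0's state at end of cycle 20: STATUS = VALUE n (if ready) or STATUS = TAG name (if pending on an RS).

STATUS = TAG Mul2

c1: issue MUL r1<-Mul1 | r0:6,r1:Mul1,r2:5,r3:7
c2: issue ADD r2<-Add1 | r0:6,r1:Mul1,r2:Add1,r3:7
c3: issue MUL r1<-Mul2 | r0:6,r1:Mul2,r2:Add1,r3:7
c4: issue ADD r3<-Add2 | r0:6,r1:Mul2,r2:Add1,r3:Add2
c5: issue SUB r1<-Add3 | r0:6,r1:Add3,r2:Add1,r3:Add2
c6: CDB Mul1=35; stall | r0:6,r1:Add3,r2:Add1,r3:Add2
c7: stall | r0:6,r1:Add3,r2:Add1,r3:Add2
c8: CDB Add1=41; issue SUB r2<-Add1 | r0:6,r1:Add3,r2:Add1,r3:Add2
c9: CDB Mul2=36; issue MUL r0<-Mul1 | r0:Mul1,r1:Add3,r2:Add1,r3:Add2
c10: CDB Add2=47; issue MUL r0<-Mul2 | r0:Mul2,r1:Add3,r2:Add1,r3:47
c11: - | r0:Mul2,r1:Add3,r2:Add1,r3:47
c12: CDB Add1=-41 | r0:Mul2,r1:Add3,r2:-41,r3:47
c13: CDB Add3=-41 | r0:Mul2,r1:-41,r2:-41,r3:47
c14: - | r0:Mul2,r1:-41,r2:-41,r3:47
c15: - | r0:Mul2,r1:-41,r2:-41,r3:47
c16: - | r0:Mul2,r1:-41,r2:-41,r3:47
c17: - | r0:Mul2,r1:-41,r2:-41,r3:47
c18: CDB Mul1=-1927 | r0:Mul2,r1:-41,r2:-41,r3:47
c19: - | r0:Mul2,r1:-41,r2:-41,r3:47
c20: - | r0:Mul2,r1:-41,r2:-41,r3:47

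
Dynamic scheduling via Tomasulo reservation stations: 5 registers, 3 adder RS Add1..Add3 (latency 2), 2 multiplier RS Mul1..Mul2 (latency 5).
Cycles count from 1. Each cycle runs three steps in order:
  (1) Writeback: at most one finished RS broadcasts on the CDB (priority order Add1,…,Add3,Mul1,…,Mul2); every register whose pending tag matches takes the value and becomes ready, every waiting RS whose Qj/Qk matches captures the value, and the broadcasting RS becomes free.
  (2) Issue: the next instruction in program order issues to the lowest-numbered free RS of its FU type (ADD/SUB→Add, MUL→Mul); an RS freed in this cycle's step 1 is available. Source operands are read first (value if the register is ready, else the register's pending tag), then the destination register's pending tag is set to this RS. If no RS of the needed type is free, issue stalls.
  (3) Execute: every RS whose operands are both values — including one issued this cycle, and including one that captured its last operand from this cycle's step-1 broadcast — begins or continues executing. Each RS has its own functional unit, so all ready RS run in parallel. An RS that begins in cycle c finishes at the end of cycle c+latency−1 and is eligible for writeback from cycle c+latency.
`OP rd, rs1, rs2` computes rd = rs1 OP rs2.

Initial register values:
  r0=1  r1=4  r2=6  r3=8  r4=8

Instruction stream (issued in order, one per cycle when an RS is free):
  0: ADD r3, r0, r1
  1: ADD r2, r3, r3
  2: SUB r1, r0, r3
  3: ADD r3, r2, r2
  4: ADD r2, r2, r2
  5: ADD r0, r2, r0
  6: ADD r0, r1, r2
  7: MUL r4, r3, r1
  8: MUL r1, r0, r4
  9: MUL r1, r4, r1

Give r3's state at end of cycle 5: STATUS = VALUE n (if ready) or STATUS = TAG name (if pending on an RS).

STATUS = TAG Add3

c1: issue ADD r3<-Add1 | r0:1,r1:4,r2:6,r3:Add1,r4:8
c2: issue ADD r2<-Add2 | r0:1,r1:4,r2:Add2,r3:Add1,r4:8
c3: CDB Add1=5; issue SUB r1<-Add1 | r0:1,r1:Add1,r2:Add2,r3:5,r4:8
c4: issue ADD r3<-Add3 | r0:1,r1:Add1,r2:Add2,r3:Add3,r4:8
c5: CDB Add1=-4; issue ADD r2<-Add1 | r0:1,r1:-4,r2:Add1,r3:Add3,r4:8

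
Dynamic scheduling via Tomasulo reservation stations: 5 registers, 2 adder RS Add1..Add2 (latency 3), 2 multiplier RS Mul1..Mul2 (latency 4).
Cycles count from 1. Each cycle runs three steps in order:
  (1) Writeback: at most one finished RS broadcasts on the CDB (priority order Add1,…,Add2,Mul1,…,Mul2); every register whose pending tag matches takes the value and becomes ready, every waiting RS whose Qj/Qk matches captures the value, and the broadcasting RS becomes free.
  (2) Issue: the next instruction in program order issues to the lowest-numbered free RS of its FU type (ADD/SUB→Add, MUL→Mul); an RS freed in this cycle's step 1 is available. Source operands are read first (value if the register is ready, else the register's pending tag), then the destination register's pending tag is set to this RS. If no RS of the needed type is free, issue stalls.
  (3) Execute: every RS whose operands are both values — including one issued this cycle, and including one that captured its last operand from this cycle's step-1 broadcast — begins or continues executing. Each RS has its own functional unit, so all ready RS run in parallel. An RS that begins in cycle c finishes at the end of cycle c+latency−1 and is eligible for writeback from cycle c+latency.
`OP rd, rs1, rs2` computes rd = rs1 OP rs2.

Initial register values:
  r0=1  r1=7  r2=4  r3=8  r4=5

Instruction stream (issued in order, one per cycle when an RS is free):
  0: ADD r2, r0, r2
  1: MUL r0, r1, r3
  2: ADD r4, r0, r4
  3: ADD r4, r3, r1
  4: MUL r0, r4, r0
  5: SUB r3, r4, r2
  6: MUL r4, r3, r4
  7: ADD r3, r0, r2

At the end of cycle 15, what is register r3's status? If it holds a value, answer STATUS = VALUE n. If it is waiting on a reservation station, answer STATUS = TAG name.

  c1: issue ADD r2<-Add1  regs: r0:1,r1:7,r2:Add1,r3:8,r4:5
  c2: issue MUL r0<-Mul1  regs: r0:Mul1,r1:7,r2:Add1,r3:8,r4:5
  c3: issue ADD r4<-Add2  regs: r0:Mul1,r1:7,r2:Add1,r3:8,r4:Add2
  c4: CDB Add1=5; issue ADD r4<-Add1  regs: r0:Mul1,r1:7,r2:5,r3:8,r4:Add1
  c5: issue MUL r0<-Mul2  regs: r0:Mul2,r1:7,r2:5,r3:8,r4:Add1
  c6: CDB Mul1=56; stall  regs: r0:Mul2,r1:7,r2:5,r3:8,r4:Add1
  c7: CDB Add1=15; issue SUB r3<-Add1  regs: r0:Mul2,r1:7,r2:5,r3:Add1,r4:15
  c8: issue MUL r4<-Mul1  regs: r0:Mul2,r1:7,r2:5,r3:Add1,r4:Mul1
  c9: CDB Add2=61; issue ADD r3<-Add2  regs: r0:Mul2,r1:7,r2:5,r3:Add2,r4:Mul1
  c10: CDB Add1=10  regs: r0:Mul2,r1:7,r2:5,r3:Add2,r4:Mul1
  c11: CDB Mul2=840  regs: r0:840,r1:7,r2:5,r3:Add2,r4:Mul1
  c12: -  regs: r0:840,r1:7,r2:5,r3:Add2,r4:Mul1
  c13: -  regs: r0:840,r1:7,r2:5,r3:Add2,r4:Mul1
  c14: CDB Add2=845  regs: r0:840,r1:7,r2:5,r3:845,r4:Mul1
  c15: CDB Mul1=150  regs: r0:840,r1:7,r2:5,r3:845,r4:150

STATUS = VALUE 845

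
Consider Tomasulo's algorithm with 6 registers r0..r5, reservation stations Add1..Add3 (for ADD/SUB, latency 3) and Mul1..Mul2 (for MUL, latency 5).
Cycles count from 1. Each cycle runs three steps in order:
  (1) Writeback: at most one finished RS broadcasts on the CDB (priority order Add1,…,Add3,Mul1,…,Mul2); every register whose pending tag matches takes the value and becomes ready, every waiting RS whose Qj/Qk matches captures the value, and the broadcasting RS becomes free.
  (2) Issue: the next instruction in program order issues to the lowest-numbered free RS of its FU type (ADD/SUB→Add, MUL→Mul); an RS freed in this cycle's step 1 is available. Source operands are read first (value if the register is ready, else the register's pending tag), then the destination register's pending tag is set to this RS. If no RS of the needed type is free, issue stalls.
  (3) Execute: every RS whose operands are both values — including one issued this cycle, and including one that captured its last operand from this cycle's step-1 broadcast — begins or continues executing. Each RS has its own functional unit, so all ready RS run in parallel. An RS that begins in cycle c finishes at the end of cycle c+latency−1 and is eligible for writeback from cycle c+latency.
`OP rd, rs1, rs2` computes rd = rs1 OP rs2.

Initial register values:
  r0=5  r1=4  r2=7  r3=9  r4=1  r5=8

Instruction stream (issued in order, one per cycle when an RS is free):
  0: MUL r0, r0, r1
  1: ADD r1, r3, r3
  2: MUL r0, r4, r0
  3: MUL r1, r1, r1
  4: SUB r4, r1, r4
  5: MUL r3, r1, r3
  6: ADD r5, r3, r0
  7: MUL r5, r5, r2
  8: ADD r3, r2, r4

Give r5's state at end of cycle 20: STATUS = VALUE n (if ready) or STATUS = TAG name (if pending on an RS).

c1: issue MUL r0<-Mul1 | r0:Mul1,r1:4,r2:7,r3:9,r4:1,r5:8
c2: issue ADD r1<-Add1 | r0:Mul1,r1:Add1,r2:7,r3:9,r4:1,r5:8
c3: issue MUL r0<-Mul2 | r0:Mul2,r1:Add1,r2:7,r3:9,r4:1,r5:8
c4: stall | r0:Mul2,r1:Add1,r2:7,r3:9,r4:1,r5:8
c5: CDB Add1=18; stall | r0:Mul2,r1:18,r2:7,r3:9,r4:1,r5:8
c6: CDB Mul1=20; issue MUL r1<-Mul1 | r0:Mul2,r1:Mul1,r2:7,r3:9,r4:1,r5:8
c7: issue SUB r4<-Add1 | r0:Mul2,r1:Mul1,r2:7,r3:9,r4:Add1,r5:8
c8: stall | r0:Mul2,r1:Mul1,r2:7,r3:9,r4:Add1,r5:8
c9: stall | r0:Mul2,r1:Mul1,r2:7,r3:9,r4:Add1,r5:8
c10: stall | r0:Mul2,r1:Mul1,r2:7,r3:9,r4:Add1,r5:8
c11: CDB Mul1=324; issue MUL r3<-Mul1 | r0:Mul2,r1:324,r2:7,r3:Mul1,r4:Add1,r5:8
c12: CDB Mul2=20; issue ADD r5<-Add2 | r0:20,r1:324,r2:7,r3:Mul1,r4:Add1,r5:Add2
c13: issue MUL r5<-Mul2 | r0:20,r1:324,r2:7,r3:Mul1,r4:Add1,r5:Mul2
c14: CDB Add1=323; issue ADD r3<-Add1 | r0:20,r1:324,r2:7,r3:Add1,r4:323,r5:Mul2
c15: - | r0:20,r1:324,r2:7,r3:Add1,r4:323,r5:Mul2
c16: CDB Mul1=2916 | r0:20,r1:324,r2:7,r3:Add1,r4:323,r5:Mul2
c17: CDB Add1=330 | r0:20,r1:324,r2:7,r3:330,r4:323,r5:Mul2
c18: - | r0:20,r1:324,r2:7,r3:330,r4:323,r5:Mul2
c19: CDB Add2=2936 | r0:20,r1:324,r2:7,r3:330,r4:323,r5:Mul2
c20: - | r0:20,r1:324,r2:7,r3:330,r4:323,r5:Mul2

STATUS = TAG Mul2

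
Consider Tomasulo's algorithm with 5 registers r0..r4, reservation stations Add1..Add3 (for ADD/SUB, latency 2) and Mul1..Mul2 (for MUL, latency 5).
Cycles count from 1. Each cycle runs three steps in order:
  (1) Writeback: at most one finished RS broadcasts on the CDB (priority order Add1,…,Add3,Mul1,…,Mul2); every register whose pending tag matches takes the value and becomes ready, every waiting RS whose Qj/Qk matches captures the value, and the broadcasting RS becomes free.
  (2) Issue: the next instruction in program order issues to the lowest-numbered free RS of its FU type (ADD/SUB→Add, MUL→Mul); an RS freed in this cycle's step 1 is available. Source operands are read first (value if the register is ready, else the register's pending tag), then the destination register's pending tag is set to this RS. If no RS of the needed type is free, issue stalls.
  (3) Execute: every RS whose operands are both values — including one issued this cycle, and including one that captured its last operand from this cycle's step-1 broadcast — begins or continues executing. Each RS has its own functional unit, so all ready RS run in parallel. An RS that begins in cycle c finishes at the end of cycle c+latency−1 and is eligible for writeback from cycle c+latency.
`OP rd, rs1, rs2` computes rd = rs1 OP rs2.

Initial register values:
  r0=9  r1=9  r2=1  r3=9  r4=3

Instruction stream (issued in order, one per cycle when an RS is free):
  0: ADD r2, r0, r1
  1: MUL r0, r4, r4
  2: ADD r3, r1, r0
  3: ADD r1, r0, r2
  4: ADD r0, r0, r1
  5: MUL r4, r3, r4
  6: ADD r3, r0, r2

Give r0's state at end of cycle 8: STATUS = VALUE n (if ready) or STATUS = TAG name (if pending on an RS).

STATUS = TAG Add3

c1: issue ADD r2<-Add1 | r0:9,r1:9,r2:Add1,r3:9,r4:3
c2: issue MUL r0<-Mul1 | r0:Mul1,r1:9,r2:Add1,r3:9,r4:3
c3: CDB Add1=18; issue ADD r3<-Add1 | r0:Mul1,r1:9,r2:18,r3:Add1,r4:3
c4: issue ADD r1<-Add2 | r0:Mul1,r1:Add2,r2:18,r3:Add1,r4:3
c5: issue ADD r0<-Add3 | r0:Add3,r1:Add2,r2:18,r3:Add1,r4:3
c6: issue MUL r4<-Mul2 | r0:Add3,r1:Add2,r2:18,r3:Add1,r4:Mul2
c7: CDB Mul1=9; stall | r0:Add3,r1:Add2,r2:18,r3:Add1,r4:Mul2
c8: stall | r0:Add3,r1:Add2,r2:18,r3:Add1,r4:Mul2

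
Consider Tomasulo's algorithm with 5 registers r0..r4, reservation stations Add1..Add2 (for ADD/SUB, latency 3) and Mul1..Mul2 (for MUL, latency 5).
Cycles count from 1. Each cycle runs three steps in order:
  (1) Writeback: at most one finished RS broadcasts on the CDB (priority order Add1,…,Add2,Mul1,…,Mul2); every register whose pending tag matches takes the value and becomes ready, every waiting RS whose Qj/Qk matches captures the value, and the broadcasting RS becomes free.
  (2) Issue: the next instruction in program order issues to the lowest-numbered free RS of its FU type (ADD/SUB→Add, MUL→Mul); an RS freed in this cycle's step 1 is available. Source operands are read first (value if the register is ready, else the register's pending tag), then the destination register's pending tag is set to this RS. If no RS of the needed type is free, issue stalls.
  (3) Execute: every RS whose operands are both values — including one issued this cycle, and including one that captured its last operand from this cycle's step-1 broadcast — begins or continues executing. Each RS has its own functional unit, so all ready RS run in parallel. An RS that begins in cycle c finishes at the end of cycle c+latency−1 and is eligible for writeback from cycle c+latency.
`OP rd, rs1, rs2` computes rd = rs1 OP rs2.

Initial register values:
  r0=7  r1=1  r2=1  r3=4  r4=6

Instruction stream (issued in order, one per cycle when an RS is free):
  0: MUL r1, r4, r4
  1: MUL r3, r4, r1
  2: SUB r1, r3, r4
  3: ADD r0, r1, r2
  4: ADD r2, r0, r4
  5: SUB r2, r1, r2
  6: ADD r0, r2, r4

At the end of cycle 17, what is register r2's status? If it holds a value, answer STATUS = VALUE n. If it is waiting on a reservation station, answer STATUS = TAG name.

STATUS = TAG Add2

  c1: issue MUL r1<-Mul1  regs: r0:7,r1:Mul1,r2:1,r3:4,r4:6
  c2: issue MUL r3<-Mul2  regs: r0:7,r1:Mul1,r2:1,r3:Mul2,r4:6
  c3: issue SUB r1<-Add1  regs: r0:7,r1:Add1,r2:1,r3:Mul2,r4:6
  c4: issue ADD r0<-Add2  regs: r0:Add2,r1:Add1,r2:1,r3:Mul2,r4:6
  c5: stall  regs: r0:Add2,r1:Add1,r2:1,r3:Mul2,r4:6
  c6: CDB Mul1=36; stall  regs: r0:Add2,r1:Add1,r2:1,r3:Mul2,r4:6
  c7: stall  regs: r0:Add2,r1:Add1,r2:1,r3:Mul2,r4:6
  c8: stall  regs: r0:Add2,r1:Add1,r2:1,r3:Mul2,r4:6
  c9: stall  regs: r0:Add2,r1:Add1,r2:1,r3:Mul2,r4:6
  c10: stall  regs: r0:Add2,r1:Add1,r2:1,r3:Mul2,r4:6
  c11: CDB Mul2=216; stall  regs: r0:Add2,r1:Add1,r2:1,r3:216,r4:6
  c12: stall  regs: r0:Add2,r1:Add1,r2:1,r3:216,r4:6
  c13: stall  regs: r0:Add2,r1:Add1,r2:1,r3:216,r4:6
  c14: CDB Add1=210; issue ADD r2<-Add1  regs: r0:Add2,r1:210,r2:Add1,r3:216,r4:6
  c15: stall  regs: r0:Add2,r1:210,r2:Add1,r3:216,r4:6
  c16: stall  regs: r0:Add2,r1:210,r2:Add1,r3:216,r4:6
  c17: CDB Add2=211; issue SUB r2<-Add2  regs: r0:211,r1:210,r2:Add2,r3:216,r4:6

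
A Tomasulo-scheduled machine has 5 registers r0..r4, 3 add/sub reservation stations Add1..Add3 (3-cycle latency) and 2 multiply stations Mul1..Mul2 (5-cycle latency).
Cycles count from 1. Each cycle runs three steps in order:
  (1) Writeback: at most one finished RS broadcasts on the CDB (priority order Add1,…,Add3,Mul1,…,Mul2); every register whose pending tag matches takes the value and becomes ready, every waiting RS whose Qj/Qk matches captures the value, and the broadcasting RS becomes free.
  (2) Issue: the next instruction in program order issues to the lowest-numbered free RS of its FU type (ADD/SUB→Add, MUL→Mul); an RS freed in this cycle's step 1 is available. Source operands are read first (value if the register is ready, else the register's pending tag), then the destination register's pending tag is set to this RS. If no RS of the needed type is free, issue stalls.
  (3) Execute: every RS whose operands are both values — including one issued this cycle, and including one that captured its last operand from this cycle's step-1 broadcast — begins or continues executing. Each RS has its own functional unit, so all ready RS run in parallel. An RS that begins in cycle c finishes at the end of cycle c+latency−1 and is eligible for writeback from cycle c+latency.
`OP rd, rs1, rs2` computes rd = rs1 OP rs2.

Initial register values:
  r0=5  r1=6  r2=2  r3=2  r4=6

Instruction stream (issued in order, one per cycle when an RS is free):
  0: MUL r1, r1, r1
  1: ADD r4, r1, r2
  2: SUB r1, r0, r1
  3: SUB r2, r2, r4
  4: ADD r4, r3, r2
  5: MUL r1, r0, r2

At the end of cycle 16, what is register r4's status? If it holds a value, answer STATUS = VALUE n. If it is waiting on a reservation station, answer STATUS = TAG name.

STATUS = VALUE -34

  c1: issue MUL r1<-Mul1  regs: r0:5,r1:Mul1,r2:2,r3:2,r4:6
  c2: issue ADD r4<-Add1  regs: r0:5,r1:Mul1,r2:2,r3:2,r4:Add1
  c3: issue SUB r1<-Add2  regs: r0:5,r1:Add2,r2:2,r3:2,r4:Add1
  c4: issue SUB r2<-Add3  regs: r0:5,r1:Add2,r2:Add3,r3:2,r4:Add1
  c5: stall  regs: r0:5,r1:Add2,r2:Add3,r3:2,r4:Add1
  c6: CDB Mul1=36; stall  regs: r0:5,r1:Add2,r2:Add3,r3:2,r4:Add1
  c7: stall  regs: r0:5,r1:Add2,r2:Add3,r3:2,r4:Add1
  c8: stall  regs: r0:5,r1:Add2,r2:Add3,r3:2,r4:Add1
  c9: CDB Add1=38; issue ADD r4<-Add1  regs: r0:5,r1:Add2,r2:Add3,r3:2,r4:Add1
  c10: CDB Add2=-31; issue MUL r1<-Mul1  regs: r0:5,r1:Mul1,r2:Add3,r3:2,r4:Add1
  c11: -  regs: r0:5,r1:Mul1,r2:Add3,r3:2,r4:Add1
  c12: CDB Add3=-36  regs: r0:5,r1:Mul1,r2:-36,r3:2,r4:Add1
  c13: -  regs: r0:5,r1:Mul1,r2:-36,r3:2,r4:Add1
  c14: -  regs: r0:5,r1:Mul1,r2:-36,r3:2,r4:Add1
  c15: CDB Add1=-34  regs: r0:5,r1:Mul1,r2:-36,r3:2,r4:-34
  c16: -  regs: r0:5,r1:Mul1,r2:-36,r3:2,r4:-34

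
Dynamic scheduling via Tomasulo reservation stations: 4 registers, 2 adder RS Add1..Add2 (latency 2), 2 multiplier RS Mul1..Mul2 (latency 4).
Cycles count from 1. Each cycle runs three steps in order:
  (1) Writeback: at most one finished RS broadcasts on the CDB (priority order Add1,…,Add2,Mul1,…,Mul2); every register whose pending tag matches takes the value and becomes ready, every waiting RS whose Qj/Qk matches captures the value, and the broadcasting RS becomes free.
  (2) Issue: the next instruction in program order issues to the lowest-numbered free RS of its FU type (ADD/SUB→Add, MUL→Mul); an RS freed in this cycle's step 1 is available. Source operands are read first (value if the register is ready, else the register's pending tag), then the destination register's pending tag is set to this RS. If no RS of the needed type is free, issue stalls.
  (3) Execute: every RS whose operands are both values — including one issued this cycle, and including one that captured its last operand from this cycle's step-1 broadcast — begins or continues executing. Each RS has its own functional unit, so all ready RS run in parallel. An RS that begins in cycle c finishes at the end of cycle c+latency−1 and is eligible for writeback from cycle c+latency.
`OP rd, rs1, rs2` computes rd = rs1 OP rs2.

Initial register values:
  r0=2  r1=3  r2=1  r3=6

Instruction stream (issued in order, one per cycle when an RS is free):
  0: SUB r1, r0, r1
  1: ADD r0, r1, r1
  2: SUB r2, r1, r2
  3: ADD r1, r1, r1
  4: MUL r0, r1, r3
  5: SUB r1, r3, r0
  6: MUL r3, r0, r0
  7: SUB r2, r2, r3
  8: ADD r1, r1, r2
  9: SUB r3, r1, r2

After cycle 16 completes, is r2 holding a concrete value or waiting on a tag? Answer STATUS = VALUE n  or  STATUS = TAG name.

  c1: issue SUB r1<-Add1  regs: r0:2,r1:Add1,r2:1,r3:6
  c2: issue ADD r0<-Add2  regs: r0:Add2,r1:Add1,r2:1,r3:6
  c3: CDB Add1=-1; issue SUB r2<-Add1  regs: r0:Add2,r1:-1,r2:Add1,r3:6
  c4: stall  regs: r0:Add2,r1:-1,r2:Add1,r3:6
  c5: CDB Add1=-2; issue ADD r1<-Add1  regs: r0:Add2,r1:Add1,r2:-2,r3:6
  c6: CDB Add2=-2; issue MUL r0<-Mul1  regs: r0:Mul1,r1:Add1,r2:-2,r3:6
  c7: CDB Add1=-2; issue SUB r1<-Add1  regs: r0:Mul1,r1:Add1,r2:-2,r3:6
  c8: issue MUL r3<-Mul2  regs: r0:Mul1,r1:Add1,r2:-2,r3:Mul2
  c9: issue SUB r2<-Add2  regs: r0:Mul1,r1:Add1,r2:Add2,r3:Mul2
  c10: stall  regs: r0:Mul1,r1:Add1,r2:Add2,r3:Mul2
  c11: CDB Mul1=-12; stall  regs: r0:-12,r1:Add1,r2:Add2,r3:Mul2
  c12: stall  regs: r0:-12,r1:Add1,r2:Add2,r3:Mul2
  c13: CDB Add1=18; issue ADD r1<-Add1  regs: r0:-12,r1:Add1,r2:Add2,r3:Mul2
  c14: stall  regs: r0:-12,r1:Add1,r2:Add2,r3:Mul2
  c15: CDB Mul2=144; stall  regs: r0:-12,r1:Add1,r2:Add2,r3:144
  c16: stall  regs: r0:-12,r1:Add1,r2:Add2,r3:144

STATUS = TAG Add2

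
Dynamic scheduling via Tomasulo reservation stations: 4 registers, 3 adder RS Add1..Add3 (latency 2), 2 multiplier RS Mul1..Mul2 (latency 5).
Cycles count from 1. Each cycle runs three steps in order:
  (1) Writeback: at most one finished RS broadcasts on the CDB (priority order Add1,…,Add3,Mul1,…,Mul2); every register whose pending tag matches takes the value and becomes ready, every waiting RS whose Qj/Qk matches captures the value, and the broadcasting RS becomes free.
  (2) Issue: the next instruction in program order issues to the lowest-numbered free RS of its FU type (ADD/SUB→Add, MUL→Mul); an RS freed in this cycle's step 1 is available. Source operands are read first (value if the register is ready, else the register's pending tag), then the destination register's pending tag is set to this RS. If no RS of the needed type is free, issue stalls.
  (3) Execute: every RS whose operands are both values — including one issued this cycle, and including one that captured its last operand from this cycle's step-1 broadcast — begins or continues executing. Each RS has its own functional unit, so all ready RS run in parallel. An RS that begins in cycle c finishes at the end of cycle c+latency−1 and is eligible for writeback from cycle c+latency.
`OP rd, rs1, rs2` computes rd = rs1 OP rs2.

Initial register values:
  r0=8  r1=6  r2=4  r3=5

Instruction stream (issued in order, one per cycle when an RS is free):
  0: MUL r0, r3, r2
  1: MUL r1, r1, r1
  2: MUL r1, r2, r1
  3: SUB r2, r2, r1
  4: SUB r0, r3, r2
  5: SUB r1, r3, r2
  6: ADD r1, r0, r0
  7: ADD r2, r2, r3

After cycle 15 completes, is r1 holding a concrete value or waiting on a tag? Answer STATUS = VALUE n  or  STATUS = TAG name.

  c1: issue MUL r0<-Mul1  regs: r0:Mul1,r1:6,r2:4,r3:5
  c2: issue MUL r1<-Mul2  regs: r0:Mul1,r1:Mul2,r2:4,r3:5
  c3: stall  regs: r0:Mul1,r1:Mul2,r2:4,r3:5
  c4: stall  regs: r0:Mul1,r1:Mul2,r2:4,r3:5
  c5: stall  regs: r0:Mul1,r1:Mul2,r2:4,r3:5
  c6: CDB Mul1=20; issue MUL r1<-Mul1  regs: r0:20,r1:Mul1,r2:4,r3:5
  c7: CDB Mul2=36; issue SUB r2<-Add1  regs: r0:20,r1:Mul1,r2:Add1,r3:5
  c8: issue SUB r0<-Add2  regs: r0:Add2,r1:Mul1,r2:Add1,r3:5
  c9: issue SUB r1<-Add3  regs: r0:Add2,r1:Add3,r2:Add1,r3:5
  c10: stall  regs: r0:Add2,r1:Add3,r2:Add1,r3:5
  c11: stall  regs: r0:Add2,r1:Add3,r2:Add1,r3:5
  c12: CDB Mul1=144; stall  regs: r0:Add2,r1:Add3,r2:Add1,r3:5
  c13: stall  regs: r0:Add2,r1:Add3,r2:Add1,r3:5
  c14: CDB Add1=-140; issue ADD r1<-Add1  regs: r0:Add2,r1:Add1,r2:-140,r3:5
  c15: stall  regs: r0:Add2,r1:Add1,r2:-140,r3:5

STATUS = TAG Add1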